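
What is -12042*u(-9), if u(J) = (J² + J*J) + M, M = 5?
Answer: -2011014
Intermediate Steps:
u(J) = 5 + 2*J² (u(J) = (J² + J*J) + 5 = (J² + J²) + 5 = 2*J² + 5 = 5 + 2*J²)
-12042*u(-9) = -12042*(5 + 2*(-9)²) = -12042*(5 + 2*81) = -12042*(5 + 162) = -12042*167 = -2011014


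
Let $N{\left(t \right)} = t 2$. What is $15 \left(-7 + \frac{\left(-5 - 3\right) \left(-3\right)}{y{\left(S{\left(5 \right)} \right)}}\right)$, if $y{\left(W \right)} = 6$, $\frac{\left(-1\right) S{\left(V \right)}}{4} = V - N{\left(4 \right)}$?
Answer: $-45$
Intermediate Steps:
$N{\left(t \right)} = 2 t$
$S{\left(V \right)} = 32 - 4 V$ ($S{\left(V \right)} = - 4 \left(V - 2 \cdot 4\right) = - 4 \left(V - 8\right) = - 4 \left(-8 + V\right) = 32 - 4 V$)
$15 \left(-7 + \frac{\left(-5 - 3\right) \left(-3\right)}{y{\left(S{\left(5 \right)} \right)}}\right) = 15 \left(-7 + \frac{\left(-5 - 3\right) \left(-3\right)}{6}\right) = 15 \left(-7 + \left(-8\right) \left(-3\right) \frac{1}{6}\right) = 15 \left(-7 + 24 \cdot \frac{1}{6}\right) = 15 \left(-7 + 4\right) = 15 \left(-3\right) = -45$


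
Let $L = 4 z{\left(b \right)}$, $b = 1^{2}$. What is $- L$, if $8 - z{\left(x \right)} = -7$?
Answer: $-60$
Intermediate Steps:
$b = 1$
$z{\left(x \right)} = 15$ ($z{\left(x \right)} = 8 - -7 = 8 + 7 = 15$)
$L = 60$ ($L = 4 \cdot 15 = 60$)
$- L = \left(-1\right) 60 = -60$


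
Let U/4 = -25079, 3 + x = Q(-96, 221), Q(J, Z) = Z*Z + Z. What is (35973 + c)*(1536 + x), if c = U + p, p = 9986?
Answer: -2750192415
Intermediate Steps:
Q(J, Z) = Z + Z² (Q(J, Z) = Z² + Z = Z + Z²)
x = 49059 (x = -3 + 221*(1 + 221) = -3 + 221*222 = -3 + 49062 = 49059)
U = -100316 (U = 4*(-25079) = -100316)
c = -90330 (c = -100316 + 9986 = -90330)
(35973 + c)*(1536 + x) = (35973 - 90330)*(1536 + 49059) = -54357*50595 = -2750192415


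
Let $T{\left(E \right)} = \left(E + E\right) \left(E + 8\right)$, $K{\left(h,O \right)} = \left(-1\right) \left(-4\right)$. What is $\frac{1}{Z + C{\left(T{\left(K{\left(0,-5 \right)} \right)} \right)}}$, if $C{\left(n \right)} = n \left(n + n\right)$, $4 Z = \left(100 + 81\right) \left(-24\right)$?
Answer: $\frac{1}{17346} \approx 5.765 \cdot 10^{-5}$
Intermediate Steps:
$K{\left(h,O \right)} = 4$
$T{\left(E \right)} = 2 E \left(8 + E\right)$
$Z = -1086$ ($Z = \frac{\left(100 + 81\right) \left(-24\right)}{4} = \frac{181 \left(-24\right)}{4} = \frac{1}{4} \left(-4344\right) = -1086$)
$C{\left(n \right)} = 2 n^{2}$ ($C{\left(n \right)} = n 2 n = 2 n^{2}$)
$\frac{1}{Z + C{\left(T{\left(K{\left(0,-5 \right)} \right)} \right)}} = \frac{1}{-1086 + 2 \left(2 \cdot 4 \left(8 + 4\right)\right)^{2}} = \frac{1}{-1086 + 2 \left(2 \cdot 4 \cdot 12\right)^{2}} = \frac{1}{-1086 + 2 \cdot 96^{2}} = \frac{1}{-1086 + 2 \cdot 9216} = \frac{1}{-1086 + 18432} = \frac{1}{17346}$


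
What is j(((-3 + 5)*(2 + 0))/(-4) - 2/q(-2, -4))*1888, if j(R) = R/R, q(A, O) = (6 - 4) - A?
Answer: 1888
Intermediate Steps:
q(A, O) = 2 - A
j(R) = 1
j(((-3 + 5)*(2 + 0))/(-4) - 2/q(-2, -4))*1888 = 1*1888 = 1888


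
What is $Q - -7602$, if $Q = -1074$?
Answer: $6528$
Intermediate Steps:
$Q - -7602 = -1074 - -7602 = -1074 + \left(-54 + 7656\right) = -1074 + 7602 = 6528$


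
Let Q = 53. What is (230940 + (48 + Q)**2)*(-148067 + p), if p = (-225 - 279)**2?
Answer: 25548647809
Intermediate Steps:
p = 254016 (p = (-504)**2 = 254016)
(230940 + (48 + Q)**2)*(-148067 + p) = (230940 + (48 + 53)**2)*(-148067 + 254016) = (230940 + 101**2)*105949 = (230940 + 10201)*105949 = 241141*105949 = 25548647809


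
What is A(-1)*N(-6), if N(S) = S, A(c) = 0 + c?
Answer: 6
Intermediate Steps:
A(c) = c
A(-1)*N(-6) = -1*(-6) = 6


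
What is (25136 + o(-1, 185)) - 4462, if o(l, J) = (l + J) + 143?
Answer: 21001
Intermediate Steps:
o(l, J) = 143 + J + l (o(l, J) = (J + l) + 143 = 143 + J + l)
(25136 + o(-1, 185)) - 4462 = (25136 + (143 + 185 - 1)) - 4462 = (25136 + 327) - 4462 = 25463 - 4462 = 21001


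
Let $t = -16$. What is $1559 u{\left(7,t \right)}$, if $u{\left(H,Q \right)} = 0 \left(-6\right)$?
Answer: $0$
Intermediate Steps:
$u{\left(H,Q \right)} = 0$
$1559 u{\left(7,t \right)} = 1559 \cdot 0 = 0$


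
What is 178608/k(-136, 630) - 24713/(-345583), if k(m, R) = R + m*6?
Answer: -10286548641/10713073 ≈ -960.19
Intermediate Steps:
k(m, R) = R + 6*m
178608/k(-136, 630) - 24713/(-345583) = 178608/(630 + 6*(-136)) - 24713/(-345583) = 178608/(630 - 816) - 24713*(-1/345583) = 178608/(-186) + 24713/345583 = 178608*(-1/186) + 24713/345583 = -29768/31 + 24713/345583 = -10286548641/10713073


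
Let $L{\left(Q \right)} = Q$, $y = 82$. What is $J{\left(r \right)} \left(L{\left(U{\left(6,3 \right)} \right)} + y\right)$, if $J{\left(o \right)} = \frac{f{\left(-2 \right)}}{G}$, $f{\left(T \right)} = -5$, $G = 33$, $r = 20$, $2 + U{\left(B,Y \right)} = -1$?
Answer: $- \frac{395}{33} \approx -11.97$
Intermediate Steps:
$U{\left(B,Y \right)} = -3$ ($U{\left(B,Y \right)} = -2 - 1 = -3$)
$J{\left(o \right)} = - \frac{5}{33}$
$J{\left(r \right)} \left(L{\left(U{\left(6,3 \right)} \right)} + y\right) = - \frac{5 \left(-3 + 82\right)}{33} = \left(- \frac{5}{33}\right) 79 = - \frac{395}{33}$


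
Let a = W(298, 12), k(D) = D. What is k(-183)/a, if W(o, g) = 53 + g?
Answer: -183/65 ≈ -2.8154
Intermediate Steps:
a = 65 (a = 53 + 12 = 65)
k(-183)/a = -183/65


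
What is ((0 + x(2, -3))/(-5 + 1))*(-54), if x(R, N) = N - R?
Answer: -135/2 ≈ -67.500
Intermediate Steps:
((0 + x(2, -3))/(-5 + 1))*(-54) = ((0 + (-3 - 1*2))/(-5 + 1))*(-54) = ((0 + (-3 - 2))/(-4))*(-54) = ((0 - 5)*(-¼))*(-54) = -5*(-¼)*(-54) = (5/4)*(-54) = -135/2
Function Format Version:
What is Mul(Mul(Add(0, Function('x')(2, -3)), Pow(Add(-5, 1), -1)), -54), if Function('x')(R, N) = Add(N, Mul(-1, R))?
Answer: Rational(-135, 2) ≈ -67.500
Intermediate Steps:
Mul(Mul(Add(0, Function('x')(2, -3)), Pow(Add(-5, 1), -1)), -54) = Mul(Mul(Add(0, Add(-3, Mul(-1, 2))), Pow(Add(-5, 1), -1)), -54) = Mul(Mul(Add(0, Add(-3, -2)), Pow(-4, -1)), -54) = Mul(Mul(Add(0, -5), Rational(-1, 4)), -54) = Mul(Mul(-5, Rational(-1, 4)), -54) = Mul(Rational(5, 4), -54) = Rational(-135, 2)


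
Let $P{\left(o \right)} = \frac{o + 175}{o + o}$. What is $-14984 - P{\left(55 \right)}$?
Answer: $- \frac{164847}{11} \approx -14986.0$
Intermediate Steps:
$P{\left(o \right)} = \frac{175 + o}{2 o}$
$-14984 - P{\left(55 \right)} = -14984 - \frac{175 + 55}{2 \cdot 55} = -14984 - \frac{1}{2} \cdot \frac{1}{55} \cdot 230 = -14984 - \frac{23}{11} = - \frac{164847}{11}$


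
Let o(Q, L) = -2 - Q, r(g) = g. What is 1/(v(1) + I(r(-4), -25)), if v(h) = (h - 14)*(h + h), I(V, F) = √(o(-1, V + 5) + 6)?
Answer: -26/671 - √5/671 ≈ -0.042081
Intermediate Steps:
I(V, F) = √5 (I(V, F) = √((-2 - 1*(-1)) + 6) = √((-2 + 1) + 6) = √(-1 + 6) = √5)
v(h) = 2*h*(-14 + h) (v(h) = (-14 + h)*(2*h) = 2*h*(-14 + h))
1/(v(1) + I(r(-4), -25)) = 1/(2*1*(-14 + 1) + √5) = 1/(2*1*(-13) + √5) = 1/(-26 + √5)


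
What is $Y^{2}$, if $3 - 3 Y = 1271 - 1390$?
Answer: $\frac{14884}{9} \approx 1653.8$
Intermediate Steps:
$Y = \frac{122}{3}$ ($Y = 1 - \frac{1271 - 1390}{3} = 1 - - \frac{119}{3} = 1 + \frac{119}{3} = \frac{122}{3} \approx 40.667$)
$Y^{2} = \left(\frac{122}{3}\right)^{2} = \frac{14884}{9}$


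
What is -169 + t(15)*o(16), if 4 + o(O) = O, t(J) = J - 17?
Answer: -193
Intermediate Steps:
t(J) = -17 + J
o(O) = -4 + O
-169 + t(15)*o(16) = -169 + (-17 + 15)*(-4 + 16) = -169 - 2*12 = -169 - 24 = -193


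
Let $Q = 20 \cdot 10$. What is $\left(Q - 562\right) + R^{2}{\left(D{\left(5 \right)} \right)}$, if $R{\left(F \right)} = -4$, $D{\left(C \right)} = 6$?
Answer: $-346$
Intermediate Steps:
$Q = 200$
$\left(Q - 562\right) + R^{2}{\left(D{\left(5 \right)} \right)} = \left(200 - 562\right) + \left(-4\right)^{2} = -362 + 16 = -346$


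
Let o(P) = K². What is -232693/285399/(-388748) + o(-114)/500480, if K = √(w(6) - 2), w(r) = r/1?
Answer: 1842932087/182655922386240 ≈ 1.0090e-5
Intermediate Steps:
w(r) = r (w(r) = r*1 = r)
K = 2 (K = √(6 - 2) = √4 = 2)
o(P) = 4 (o(P) = 2² = 4)
-232693/285399/(-388748) + o(-114)/500480 = -232693/285399/(-388748) + 4/500480 = -232693*1/285399*(-1/388748) + 4*(1/500480) = -12247/15021*(-1/388748) + 1/125120 = 12247/5839383708 + 1/125120 = 1842932087/182655922386240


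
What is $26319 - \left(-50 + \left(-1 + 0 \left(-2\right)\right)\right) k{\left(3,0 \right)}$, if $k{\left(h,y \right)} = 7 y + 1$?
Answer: $26370$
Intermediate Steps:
$k{\left(h,y \right)} = 1 + 7 y$
$26319 - \left(-50 + \left(-1 + 0 \left(-2\right)\right)\right) k{\left(3,0 \right)} = 26319 - \left(-50 + \left(-1 + 0 \left(-2\right)\right)\right) \left(1 + 7 \cdot 0\right) = 26319 - \left(-50 + \left(-1 + 0\right)\right) \left(1 + 0\right) = 26319 - \left(-50 - 1\right) 1 = 26319 - \left(-51\right) 1 = 26319 - -51 = 26319 + 51 = 26370$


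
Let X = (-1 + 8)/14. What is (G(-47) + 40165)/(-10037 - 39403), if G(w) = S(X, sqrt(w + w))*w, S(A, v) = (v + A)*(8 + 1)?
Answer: -79907/98880 + 141*I*sqrt(94)/16480 ≈ -0.80812 + 0.082952*I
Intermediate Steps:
X = 1/2 (X = 7*(1/14) = 1/2 ≈ 0.50000)
S(A, v) = 9*A + 9*v (S(A, v) = (A + v)*9 = 9*A + 9*v)
G(w) = w*(9/2 + 9*sqrt(2)*sqrt(w)) (G(w) = (9*(1/2) + 9*sqrt(w + w))*w = (9/2 + 9*sqrt(2*w))*w = (9/2 + 9*(sqrt(2)*sqrt(w)))*w = (9/2 + 9*sqrt(2)*sqrt(w))*w = w*(9/2 + 9*sqrt(2)*sqrt(w)))
(G(-47) + 40165)/(-10037 - 39403) = (((9/2)*(-47) + 9*sqrt(2)*(-47)**(3/2)) + 40165)/(-10037 - 39403) = ((-423/2 + 9*sqrt(2)*(-47*I*sqrt(47))) + 40165)/(-49440) = ((-423/2 - 423*I*sqrt(94)) + 40165)*(-1/49440) = (79907/2 - 423*I*sqrt(94))*(-1/49440) = -79907/98880 + 141*I*sqrt(94)/16480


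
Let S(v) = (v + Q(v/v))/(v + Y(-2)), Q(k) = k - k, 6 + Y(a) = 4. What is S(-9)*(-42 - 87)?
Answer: -1161/11 ≈ -105.55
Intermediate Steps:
Y(a) = -2 (Y(a) = -6 + 4 = -2)
Q(k) = 0
S(v) = v/(-2 + v) (S(v) = (v + 0)/(v - 2) = v/(-2 + v))
S(-9)*(-42 - 87) = (-9/(-2 - 9))*(-42 - 87) = -9/(-11)*(-129) = -9*(-1/11)*(-129) = (9/11)*(-129) = -1161/11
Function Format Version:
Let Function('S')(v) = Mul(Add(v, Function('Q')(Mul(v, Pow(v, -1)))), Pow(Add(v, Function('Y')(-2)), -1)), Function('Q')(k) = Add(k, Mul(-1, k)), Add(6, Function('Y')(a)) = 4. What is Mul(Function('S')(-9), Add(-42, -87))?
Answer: Rational(-1161, 11) ≈ -105.55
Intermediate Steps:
Function('Y')(a) = -2 (Function('Y')(a) = Add(-6, 4) = -2)
Function('Q')(k) = 0
Function('S')(v) = Mul(v, Pow(Add(-2, v), -1)) (Function('S')(v) = Mul(Add(v, 0), Pow(Add(v, -2), -1)) = Mul(v, Pow(Add(-2, v), -1)))
Mul(Function('S')(-9), Add(-42, -87)) = Mul(Mul(-9, Pow(Add(-2, -9), -1)), Add(-42, -87)) = Mul(Mul(-9, Pow(-11, -1)), -129) = Mul(Mul(-9, Rational(-1, 11)), -129) = Mul(Rational(9, 11), -129) = Rational(-1161, 11)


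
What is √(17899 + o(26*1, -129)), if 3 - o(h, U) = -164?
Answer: √18066 ≈ 134.41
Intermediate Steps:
o(h, U) = 167 (o(h, U) = 3 - 1*(-164) = 3 + 164 = 167)
√(17899 + o(26*1, -129)) = √(17899 + 167) = √18066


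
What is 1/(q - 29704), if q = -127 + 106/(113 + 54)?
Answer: -167/4981671 ≈ -3.3523e-5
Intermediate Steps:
q = -21103/167 (q = -127 + 106/167 = -21103/167 ≈ -126.37)
1/(q - 29704) = 1/(-21103/167 - 29704) = 1/(-4981671/167) = -167/4981671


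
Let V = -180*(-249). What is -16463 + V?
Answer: 28357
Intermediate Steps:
V = 44820
-16463 + V = -16463 + 44820 = 28357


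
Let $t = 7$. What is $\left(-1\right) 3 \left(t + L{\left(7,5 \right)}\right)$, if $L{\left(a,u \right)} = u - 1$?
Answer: $-33$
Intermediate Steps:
$L{\left(a,u \right)} = -1 + u$
$\left(-1\right) 3 \left(t + L{\left(7,5 \right)}\right) = \left(-1\right) 3 \left(7 + \left(-1 + 5\right)\right) = - 3 \left(7 + 4\right) = \left(-3\right) 11 = -33$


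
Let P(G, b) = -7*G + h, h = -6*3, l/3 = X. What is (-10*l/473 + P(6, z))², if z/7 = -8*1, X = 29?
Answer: 855562500/223729 ≈ 3824.1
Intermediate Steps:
z = -56 (z = 7*(-8*1) = 7*(-8) = -56)
l = 87 (l = 3*29 = 87)
h = -18
P(G, b) = -18 - 7*G (P(G, b) = -7*G - 18 = -18 - 7*G)
(-10*l/473 + P(6, z))² = (-10*87/473 + (-18 - 7*6))² = (-870*1/473 + (-18 - 42))² = (-870/473 - 60)² = (-29250/473)² = 855562500/223729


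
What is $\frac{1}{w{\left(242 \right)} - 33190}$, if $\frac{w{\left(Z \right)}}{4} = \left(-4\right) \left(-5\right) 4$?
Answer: $- \frac{1}{32870} \approx -3.0423 \cdot 10^{-5}$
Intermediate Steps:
$w{\left(Z \right)} = 320$ ($w{\left(Z \right)} = 4 \left(-4\right) \left(-5\right) 4 = 4 \cdot 20 \cdot 4 = 4 \cdot 80 = 320$)
$\frac{1}{w{\left(242 \right)} - 33190} = \frac{1}{320 - 33190} = \frac{1}{-32870} = - \frac{1}{32870}$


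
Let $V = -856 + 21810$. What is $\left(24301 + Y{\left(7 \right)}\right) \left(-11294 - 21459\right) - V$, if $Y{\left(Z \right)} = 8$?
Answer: $-796213631$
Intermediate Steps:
$V = 20954$
$\left(24301 + Y{\left(7 \right)}\right) \left(-11294 - 21459\right) - V = \left(24301 + 8\right) \left(-11294 - 21459\right) - 20954 = 24309 \left(-32753\right) - 20954 = -796192677 - 20954 = -796213631$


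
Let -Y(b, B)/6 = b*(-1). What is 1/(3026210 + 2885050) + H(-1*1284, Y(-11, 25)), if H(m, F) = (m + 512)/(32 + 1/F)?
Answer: -301190517409/12478669860 ≈ -24.136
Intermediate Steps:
Y(b, B) = 6*b (Y(b, B) = -6*b*(-1) = -(-6)*b = 6*b)
H(m, F) = (512 + m)/(32 + 1/F)
1/(3026210 + 2885050) + H(-1*1284, Y(-11, 25)) = 1/(3026210 + 2885050) + (6*(-11))*(512 - 1*1284)/(1 + 32*(6*(-11))) = 1/5911260 - 66*(512 - 1284)/(1 + 32*(-66)) = 1/5911260 - 66*(-772)/(1 - 2112) = 1/5911260 - 66*(-772)/(-2111) = 1/5911260 - 66*(-1/2111)*(-772) = 1/5911260 - 50952/2111 = -301190517409/12478669860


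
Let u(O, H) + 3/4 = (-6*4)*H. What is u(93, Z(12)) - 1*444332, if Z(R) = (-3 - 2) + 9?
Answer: -1777715/4 ≈ -4.4443e+5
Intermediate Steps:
Z(R) = 4 (Z(R) = -5 + 9 = 4)
u(O, H) = -3/4 - 24*H (u(O, H) = -3/4 + (-6*4)*H = -3/4 - 24*H)
u(93, Z(12)) - 1*444332 = (-3/4 - 24*4) - 1*444332 = (-3/4 - 96) - 444332 = -387/4 - 444332 = -1777715/4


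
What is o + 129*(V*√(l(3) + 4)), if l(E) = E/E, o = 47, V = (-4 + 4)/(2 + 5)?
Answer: 47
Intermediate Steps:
V = 0 (V = 0/7 = 0*(⅐) = 0)
l(E) = 1
o + 129*(V*√(l(3) + 4)) = 47 + 129*(0*√(1 + 4)) = 47 + 129*(0*√5) = 47 + 129*0 = 47 + 0 = 47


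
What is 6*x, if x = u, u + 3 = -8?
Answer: -66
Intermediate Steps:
u = -11 (u = -3 - 8 = -11)
x = -11
6*x = 6*(-11) = -66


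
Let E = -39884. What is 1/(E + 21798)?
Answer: -1/18086 ≈ -5.5291e-5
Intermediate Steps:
1/(E + 21798) = 1/(-39884 + 21798) = 1/(-18086) = -1/18086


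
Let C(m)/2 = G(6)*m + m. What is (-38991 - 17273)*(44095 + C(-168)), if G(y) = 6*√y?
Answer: -2462056376 + 113428224*√6 ≈ -2.1842e+9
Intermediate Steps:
C(m) = 2*m + 12*m*√6 (C(m) = 2*((6*√6)*m + m) = 2*(6*m*√6 + m) = 2*(m + 6*m*√6) = 2*m + 12*m*√6)
(-38991 - 17273)*(44095 + C(-168)) = (-38991 - 17273)*(44095 + 2*(-168)*(1 + 6*√6)) = -56264*(44095 + (-336 - 2016*√6)) = -56264*(43759 - 2016*√6) = -2462056376 + 113428224*√6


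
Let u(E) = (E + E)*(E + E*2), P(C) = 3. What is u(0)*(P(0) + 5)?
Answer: 0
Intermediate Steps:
u(E) = 6*E**2 (u(E) = (2*E)*(E + 2*E) = (2*E)*(3*E) = 6*E**2)
u(0)*(P(0) + 5) = (6*0**2)*(3 + 5) = (6*0)*8 = 0*8 = 0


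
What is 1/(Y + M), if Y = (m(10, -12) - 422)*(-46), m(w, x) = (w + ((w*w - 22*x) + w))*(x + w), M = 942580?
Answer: 1/997320 ≈ 1.0027e-6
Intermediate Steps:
m(w, x) = (w + x)*(w**2 - 22*x + 2*w) (m(w, x) = (w + ((w**2 - 22*x) + w))*(w + x) = (w + (w + w**2 - 22*x))*(w + x) = (w**2 - 22*x + 2*w)*(w + x) = (w + x)*(w**2 - 22*x + 2*w))
Y = 54740 (Y = ((10**3 - 22*(-12)**2 + 2*10**2 - 12*10**2 - 20*10*(-12)) - 422)*(-46) = ((1000 - 22*144 + 2*100 - 12*100 + 2400) - 422)*(-46) = ((1000 - 3168 + 200 - 1200 + 2400) - 422)*(-46) = (-768 - 422)*(-46) = -1190*(-46) = 54740)
1/(Y + M) = 1/(54740 + 942580) = 1/997320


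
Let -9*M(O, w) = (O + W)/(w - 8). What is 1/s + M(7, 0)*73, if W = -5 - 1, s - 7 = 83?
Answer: 41/40 ≈ 1.0250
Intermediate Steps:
s = 90 (s = 7 + 83 = 90)
W = -6
M(O, w) = -(-6 + O)/(9*(-8 + w)) (M(O, w) = -(O - 6)/(9*(w - 8)) = -(-6 + O)/(9*(-8 + w)))
1/s + M(7, 0)*73 = 1/90 + ((6 - 1*7)/(9*(-8 + 0)))*73 = 1/90 + ((⅑)*(6 - 7)/(-8))*73 = 1/90 + ((⅑)*(-⅛)*(-1))*73 = 1/90 + (1/72)*73 = 1/90 + 73/72 = 41/40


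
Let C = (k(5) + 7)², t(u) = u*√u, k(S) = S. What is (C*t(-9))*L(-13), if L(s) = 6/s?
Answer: 23328*I/13 ≈ 1794.5*I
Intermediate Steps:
t(u) = u^(3/2)
C = 144 (C = (5 + 7)² = 12² = 144)
(C*t(-9))*L(-13) = (144*(-9)^(3/2))*(6/(-13)) = (144*(-27*I))*(6*(-1/13)) = -3888*I*(-6/13) = 23328*I/13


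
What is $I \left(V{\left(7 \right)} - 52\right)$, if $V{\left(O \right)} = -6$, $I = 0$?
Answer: $0$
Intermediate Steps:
$I \left(V{\left(7 \right)} - 52\right) = 0 \left(-6 - 52\right) = 0 \left(-58\right) = 0$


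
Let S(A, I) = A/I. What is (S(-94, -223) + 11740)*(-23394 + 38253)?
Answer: 38902555926/223 ≈ 1.7445e+8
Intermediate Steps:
(S(-94, -223) + 11740)*(-23394 + 38253) = (-94/(-223) + 11740)*(-23394 + 38253) = (-94*(-1/223) + 11740)*14859 = (94/223 + 11740)*14859 = (2618114/223)*14859 = 38902555926/223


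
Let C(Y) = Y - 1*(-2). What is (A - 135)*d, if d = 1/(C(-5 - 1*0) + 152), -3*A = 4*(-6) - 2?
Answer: -379/447 ≈ -0.84787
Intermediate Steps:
C(Y) = 2 + Y (C(Y) = Y + 2 = 2 + Y)
A = 26/3 (A = -(4*(-6) - 2)/3 = -(-24 - 2)/3 = -⅓*(-26) = 26/3 ≈ 8.6667)
d = 1/149 (d = 1/((2 + (-5 - 1*0)) + 152) = 1/((2 + (-5 + 0)) + 152) = 1/((2 - 5) + 152) = 1/(-3 + 152) = 1/149 ≈ 0.0067114)
(A - 135)*d = (26/3 - 135)*(1/149) = -379/3*1/149 = -379/447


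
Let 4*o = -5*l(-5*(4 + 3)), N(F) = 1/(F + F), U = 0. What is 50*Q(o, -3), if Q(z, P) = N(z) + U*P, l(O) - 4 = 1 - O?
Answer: -½ ≈ -0.50000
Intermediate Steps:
N(F) = 1/(2*F)
l(O) = 5 - O (l(O) = 4 + (1 - O) = 5 - O)
o = -50 (o = (-5*(5 - (-5)*(4 + 3)))/4 = (-5*(5 - (-5)*7))/4 = (-5*(5 - 1*(-35)))/4 = (-5*(5 + 35))/4 = (-5*40)/4 = (¼)*(-200) = -50)
Q(z, P) = 1/(2*z) (Q(z, P) = 1/(2*z) + 0*P = 1/(2*z) + 0 = 1/(2*z))
50*Q(o, -3) = 50*((½)/(-50)) = 50*((½)*(-1/50)) = 50*(-1/100) = -½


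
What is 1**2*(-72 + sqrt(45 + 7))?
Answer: -72 + 2*sqrt(13) ≈ -64.789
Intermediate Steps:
1**2*(-72 + sqrt(45 + 7)) = 1*(-72 + sqrt(52)) = 1*(-72 + 2*sqrt(13)) = -72 + 2*sqrt(13)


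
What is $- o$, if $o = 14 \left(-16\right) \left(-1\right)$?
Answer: $-224$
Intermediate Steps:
$o = 224$ ($o = \left(-224\right) \left(-1\right) = 224$)
$- o = \left(-1\right) 224 = -224$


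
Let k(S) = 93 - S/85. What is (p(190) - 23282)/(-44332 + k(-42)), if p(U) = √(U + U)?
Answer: 1978970/3760273 - 170*√95/3760273 ≈ 0.52584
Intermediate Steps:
p(U) = √2*√U (p(U) = √(2*U) = √2*√U)
k(S) = 93 - S/85
(p(190) - 23282)/(-44332 + k(-42)) = (√2*√190 - 23282)/(-44332 + (93 - 1/85*(-42))) = (2*√95 - 23282)/(-44332 + (93 + 42/85)) = (-23282 + 2*√95)/(-44332 + 7947/85) = (-23282 + 2*√95)/(-3760273/85) = (-23282 + 2*√95)*(-85/3760273) = 1978970/3760273 - 170*√95/3760273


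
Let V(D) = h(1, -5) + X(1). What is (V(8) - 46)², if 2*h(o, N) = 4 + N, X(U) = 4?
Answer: 7225/4 ≈ 1806.3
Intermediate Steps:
h(o, N) = 2 + N/2 (h(o, N) = (4 + N)/2 = 2 + N/2)
V(D) = 7/2 (V(D) = (2 + (½)*(-5)) + 4 = (2 - 5/2) + 4 = -½ + 4 = 7/2)
(V(8) - 46)² = (7/2 - 46)² = (-85/2)² = 7225/4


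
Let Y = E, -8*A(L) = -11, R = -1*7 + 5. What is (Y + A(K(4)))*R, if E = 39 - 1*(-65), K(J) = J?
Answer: -843/4 ≈ -210.75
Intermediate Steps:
R = -2 (R = -7 + 5 = -2)
E = 104 (E = 39 + 65 = 104)
A(L) = 11/8 (A(L) = -1/8*(-11) = 11/8)
Y = 104
(Y + A(K(4)))*R = (104 + 11/8)*(-2) = (843/8)*(-2) = -843/4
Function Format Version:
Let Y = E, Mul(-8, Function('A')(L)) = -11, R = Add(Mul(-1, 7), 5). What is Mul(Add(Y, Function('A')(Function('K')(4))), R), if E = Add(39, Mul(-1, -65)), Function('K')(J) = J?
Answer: Rational(-843, 4) ≈ -210.75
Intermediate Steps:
R = -2 (R = Add(-7, 5) = -2)
E = 104 (E = Add(39, 65) = 104)
Function('A')(L) = Rational(11, 8) (Function('A')(L) = Mul(Rational(-1, 8), -11) = Rational(11, 8))
Y = 104
Mul(Add(Y, Function('A')(Function('K')(4))), R) = Mul(Add(104, Rational(11, 8)), -2) = Mul(Rational(843, 8), -2) = Rational(-843, 4)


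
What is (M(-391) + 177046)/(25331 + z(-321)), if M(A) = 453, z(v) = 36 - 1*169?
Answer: 177499/25198 ≈ 7.0442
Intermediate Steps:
z(v) = -133 (z(v) = 36 - 169 = -133)
(M(-391) + 177046)/(25331 + z(-321)) = (453 + 177046)/(25331 - 133) = 177499/25198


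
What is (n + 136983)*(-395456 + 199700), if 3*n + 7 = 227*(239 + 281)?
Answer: -34517133464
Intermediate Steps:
n = 118033/3 (n = -7/3 + (227*(239 + 281))/3 = -7/3 + (227*520)/3 = -7/3 + (⅓)*118040 = -7/3 + 118040/3 = 118033/3 ≈ 39344.)
(n + 136983)*(-395456 + 199700) = (118033/3 + 136983)*(-395456 + 199700) = (528982/3)*(-195756) = -34517133464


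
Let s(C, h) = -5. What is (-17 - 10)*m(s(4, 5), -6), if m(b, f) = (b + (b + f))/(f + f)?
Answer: -36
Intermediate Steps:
m(b, f) = (f + 2*b)/(2*f) (m(b, f) = (f + 2*b)/((2*f)) = (f + 2*b)*(1/(2*f)) = (f + 2*b)/(2*f))
(-17 - 10)*m(s(4, 5), -6) = (-17 - 10)*((-5 + (½)*(-6))/(-6)) = -(-9)*(-5 - 3)/2 = -(-9)*(-8)/2 = -27*4/3 = -36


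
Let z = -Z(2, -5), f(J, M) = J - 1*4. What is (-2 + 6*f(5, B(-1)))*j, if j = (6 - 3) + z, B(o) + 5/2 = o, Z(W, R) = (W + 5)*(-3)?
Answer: 96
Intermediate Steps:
Z(W, R) = -15 - 3*W (Z(W, R) = (5 + W)*(-3) = -15 - 3*W)
B(o) = -5/2 + o
f(J, M) = -4 + J (f(J, M) = J - 4 = -4 + J)
z = 21 (z = -(-15 - 3*2) = -(-15 - 6) = -1*(-21) = 21)
j = 24 (j = (6 - 3) + 21 = 3 + 21 = 24)
(-2 + 6*f(5, B(-1)))*j = (-2 + 6*(-4 + 5))*24 = (-2 + 6*1)*24 = (-2 + 6)*24 = 4*24 = 96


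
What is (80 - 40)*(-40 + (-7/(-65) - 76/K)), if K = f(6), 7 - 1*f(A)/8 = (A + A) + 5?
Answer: -20250/13 ≈ -1557.7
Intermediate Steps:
f(A) = 16 - 16*A (f(A) = 56 - 8*((A + A) + 5) = 56 - 8*(2*A + 5) = 56 - 8*(5 + 2*A) = 56 + (-40 - 16*A) = 16 - 16*A)
K = -80 (K = 16 - 16*6 = 16 - 96 = -80)
(80 - 40)*(-40 + (-7/(-65) - 76/K)) = (80 - 40)*(-40 + (-7/(-65) - 76/(-80))) = 40*(-40 + (-7*(-1/65) - 76*(-1/80))) = 40*(-40 + (7/65 + 19/20)) = 40*(-40 + 55/52) = 40*(-2025/52) = -20250/13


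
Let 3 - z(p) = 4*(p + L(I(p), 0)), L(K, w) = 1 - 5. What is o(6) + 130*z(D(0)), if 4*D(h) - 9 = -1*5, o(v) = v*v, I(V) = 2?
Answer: 1986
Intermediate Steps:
o(v) = v²
L(K, w) = -4
D(h) = 1 (D(h) = 9/4 + (-1*5)/4 = 9/4 + (¼)*(-5) = 9/4 - 5/4 = 1)
z(p) = 19 - 4*p (z(p) = 3 - 4*(p - 4) = 3 - 4*(-4 + p) = 3 - (-16 + 4*p) = 3 + (16 - 4*p) = 19 - 4*p)
o(6) + 130*z(D(0)) = 6² + 130*(19 - 4*1) = 36 + 130*(19 - 4) = 36 + 130*15 = 36 + 1950 = 1986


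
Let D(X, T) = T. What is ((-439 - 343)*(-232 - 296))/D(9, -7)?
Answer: -412896/7 ≈ -58985.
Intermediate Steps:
((-439 - 343)*(-232 - 296))/D(9, -7) = ((-439 - 343)*(-232 - 296))/(-7) = -782*(-528)*(-1/7) = 412896*(-1/7) = -412896/7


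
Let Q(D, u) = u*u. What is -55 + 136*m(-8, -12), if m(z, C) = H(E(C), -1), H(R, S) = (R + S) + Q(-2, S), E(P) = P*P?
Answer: 19529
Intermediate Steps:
E(P) = P²
Q(D, u) = u²
H(R, S) = R + S + S² (H(R, S) = (R + S) + S² = R + S + S²)
m(z, C) = C² (m(z, C) = C² - 1 + (-1)² = C² - 1 + 1 = C²)
-55 + 136*m(-8, -12) = -55 + 136*(-12)² = -55 + 136*144 = -55 + 19584 = 19529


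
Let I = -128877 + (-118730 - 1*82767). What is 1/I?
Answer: -1/330374 ≈ -3.0269e-6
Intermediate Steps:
I = -330374 (I = -128877 + (-118730 - 82767) = -128877 - 201497 = -330374)
1/I = 1/(-330374) = -1/330374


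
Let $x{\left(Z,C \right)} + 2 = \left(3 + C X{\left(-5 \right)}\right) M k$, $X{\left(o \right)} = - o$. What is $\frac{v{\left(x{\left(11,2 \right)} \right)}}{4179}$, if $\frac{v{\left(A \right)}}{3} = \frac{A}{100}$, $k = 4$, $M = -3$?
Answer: $- \frac{79}{69650} \approx -0.0011342$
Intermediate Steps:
$x{\left(Z,C \right)} = -38 - 60 C$ ($x{\left(Z,C \right)} = -2 + \left(3 + C \left(\left(-1\right) \left(-5\right)\right)\right) \left(-3\right) 4 = -2 + \left(3 + C 5\right) \left(-3\right) 4 = -2 + \left(3 + 5 C\right) \left(-3\right) 4 = -2 + \left(-9 - 15 C\right) 4 = -2 - \left(36 + 60 C\right) = -38 - 60 C$)
$v{\left(A \right)} = \frac{3 A}{100}$ ($v{\left(A \right)} = 3 \frac{A}{100} = \frac{3 A}{100}$)
$\frac{v{\left(x{\left(11,2 \right)} \right)}}{4179} = \frac{\frac{3}{100} \left(-38 - 120\right)}{4179} = \frac{3 \left(-38 - 120\right)}{100} \cdot \frac{1}{4179} = \frac{3}{100} \left(-158\right) \frac{1}{4179} = \left(- \frac{237}{50}\right) \frac{1}{4179} = - \frac{79}{69650}$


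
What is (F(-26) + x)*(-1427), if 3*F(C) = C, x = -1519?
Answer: 6539941/3 ≈ 2.1800e+6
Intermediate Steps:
F(C) = C/3
(F(-26) + x)*(-1427) = ((⅓)*(-26) - 1519)*(-1427) = (-26/3 - 1519)*(-1427) = -4583/3*(-1427) = 6539941/3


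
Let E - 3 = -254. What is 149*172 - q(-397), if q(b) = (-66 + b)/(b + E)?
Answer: 16606481/648 ≈ 25627.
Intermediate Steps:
E = -251 (E = 3 - 254 = -251)
q(b) = (-66 + b)/(-251 + b) (q(b) = (-66 + b)/(b - 251) = (-66 + b)/(-251 + b))
149*172 - q(-397) = 149*172 - (-66 - 397)/(-251 - 397) = 25628 - (-463)/(-648) = 25628 - (-1)*(-463)/648 = 25628 - 1*463/648 = 25628 - 463/648 = 16606481/648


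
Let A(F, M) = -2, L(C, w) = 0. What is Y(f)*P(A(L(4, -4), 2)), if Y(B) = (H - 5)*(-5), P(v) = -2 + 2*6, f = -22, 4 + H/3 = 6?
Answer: -50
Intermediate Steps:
H = 6 (H = -12 + 3*6 = -12 + 18 = 6)
P(v) = 10 (P(v) = -2 + 12 = 10)
Y(B) = -5 (Y(B) = (6 - 5)*(-5) = 1*(-5) = -5)
Y(f)*P(A(L(4, -4), 2)) = -5*10 = -50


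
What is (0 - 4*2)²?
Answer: 64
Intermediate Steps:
(0 - 4*2)² = (0 - 8)² = (-8)² = 64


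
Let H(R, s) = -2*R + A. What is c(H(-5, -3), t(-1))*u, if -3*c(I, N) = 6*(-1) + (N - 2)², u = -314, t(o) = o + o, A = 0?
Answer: 3140/3 ≈ 1046.7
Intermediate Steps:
t(o) = 2*o
H(R, s) = -2*R (H(R, s) = -2*R + 0 = -2*R)
c(I, N) = 2 - (-2 + N)²/3 (c(I, N) = -(6*(-1) + (N - 2)²)/3 = -(-6 + (-2 + N)²)/3 = 2 - (-2 + N)²/3)
c(H(-5, -3), t(-1))*u = (2 - (-2 + 2*(-1))²/3)*(-314) = (2 - (-2 - 2)²/3)*(-314) = (2 - ⅓*(-4)²)*(-314) = (2 - ⅓*16)*(-314) = (2 - 16/3)*(-314) = -10/3*(-314) = 3140/3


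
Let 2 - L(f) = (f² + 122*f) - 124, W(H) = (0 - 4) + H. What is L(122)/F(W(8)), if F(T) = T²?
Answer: -14821/8 ≈ -1852.6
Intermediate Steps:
W(H) = -4 + H
L(f) = 126 - f² - 122*f (L(f) = 2 - ((f² + 122*f) - 124) = 2 - (-124 + f² + 122*f) = 2 + (124 - f² - 122*f) = 126 - f² - 122*f)
L(122)/F(W(8)) = (126 - 1*122² - 122*122)/((-4 + 8)²) = (126 - 1*14884 - 14884)/(4²) = (126 - 14884 - 14884)/16 = -29642*1/16 = -14821/8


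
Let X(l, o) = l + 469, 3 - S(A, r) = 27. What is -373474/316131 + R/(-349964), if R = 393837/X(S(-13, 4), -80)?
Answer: -58287096531167/49232338831380 ≈ -1.1839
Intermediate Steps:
S(A, r) = -24 (S(A, r) = 3 - 1*27 = 3 - 27 = -24)
X(l, o) = 469 + l
R = 393837/445 (R = 393837/(469 - 24) = 393837/445 ≈ 885.03)
-373474/316131 + R/(-349964) = -373474/316131 + (393837/445)/(-349964) = -373474*1/316131 + (393837/445)*(-1/349964) = -373474/316131 - 393837/155733980 = -58287096531167/49232338831380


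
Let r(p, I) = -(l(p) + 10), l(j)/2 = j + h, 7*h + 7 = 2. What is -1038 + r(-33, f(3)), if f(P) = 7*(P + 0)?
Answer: -6864/7 ≈ -980.57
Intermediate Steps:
h = -5/7 (h = -1 + (⅐)*2 = -1 + 2/7 = -5/7 ≈ -0.71429)
f(P) = 7*P
l(j) = -10/7 + 2*j (l(j) = 2*(j - 5/7) = 2*(-5/7 + j) = -10/7 + 2*j)
r(p, I) = -60/7 - 2*p (r(p, I) = -((-10/7 + 2*p) + 10) = -(60/7 + 2*p) = -60/7 - 2*p)
-1038 + r(-33, f(3)) = -1038 + (-60/7 - 2*(-33)) = -1038 + (-60/7 + 66) = -1038 + 402/7 = -6864/7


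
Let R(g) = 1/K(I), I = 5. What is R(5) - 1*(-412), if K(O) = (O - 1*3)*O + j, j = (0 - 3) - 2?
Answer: 2061/5 ≈ 412.20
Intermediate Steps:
j = -5 (j = -3 - 2 = -5)
K(O) = -5 + O*(-3 + O) (K(O) = (O - 1*3)*O - 5 = (O - 3)*O - 5 = (-3 + O)*O - 5 = O*(-3 + O) - 5 = -5 + O*(-3 + O))
R(g) = ⅕ (R(g) = 1/(-5 + 5² - 3*5) = 1/(-5 + 25 - 15) = 1/5 = ⅕)
R(5) - 1*(-412) = ⅕ - 1*(-412) = ⅕ + 412 = 2061/5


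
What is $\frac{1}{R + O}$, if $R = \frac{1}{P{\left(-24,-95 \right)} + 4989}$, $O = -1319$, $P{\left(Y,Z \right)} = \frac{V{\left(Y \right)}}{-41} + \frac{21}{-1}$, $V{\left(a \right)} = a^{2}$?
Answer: $- \frac{203112}{267904687} \approx -0.00075815$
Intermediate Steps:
$P{\left(Y,Z \right)} = -21 - \frac{Y^{2}}{41}$ ($P{\left(Y,Z \right)} = \frac{Y^{2}}{-41} + \frac{21}{-1} = Y^{2} \left(- \frac{1}{41}\right) + 21 \left(-1\right) = - \frac{Y^{2}}{41} - 21 = -21 - \frac{Y^{2}}{41}$)
$R = \frac{41}{203112}$ ($R = \frac{1}{\left(-21 - \frac{\left(-24\right)^{2}}{41}\right) + 4989} = \frac{1}{\left(-21 - \frac{576}{41}\right) + 4989} = \frac{1}{- \frac{1437}{41} + 4989} = \frac{1}{\frac{203112}{41}} = \frac{41}{203112} \approx 0.00020186$)
$\frac{1}{R + O} = \frac{1}{\frac{41}{203112} - 1319} = \frac{1}{- \frac{267904687}{203112}} = - \frac{203112}{267904687}$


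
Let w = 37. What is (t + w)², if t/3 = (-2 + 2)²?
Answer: 1369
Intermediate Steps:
t = 0 (t = 3*(-2 + 2)² = 3*0² = 3*0 = 0)
(t + w)² = (0 + 37)² = 37² = 1369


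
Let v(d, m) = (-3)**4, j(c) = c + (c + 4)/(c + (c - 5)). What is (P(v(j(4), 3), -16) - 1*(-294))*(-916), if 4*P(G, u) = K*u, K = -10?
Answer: -305944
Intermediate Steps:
j(c) = c + (4 + c)/(-5 + 2*c) (j(c) = c + (4 + c)/(c + (-5 + c)) = c + (4 + c)/(-5 + 2*c))
v(d, m) = 81
P(G, u) = -5*u/2 (P(G, u) = (-10*u)/4 = -5*u/2)
(P(v(j(4), 3), -16) - 1*(-294))*(-916) = (-5/2*(-16) - 1*(-294))*(-916) = (40 + 294)*(-916) = 334*(-916) = -305944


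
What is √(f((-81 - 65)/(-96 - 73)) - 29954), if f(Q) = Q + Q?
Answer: I*√5061934/13 ≈ 173.07*I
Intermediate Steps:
f(Q) = 2*Q
√(f((-81 - 65)/(-96 - 73)) - 29954) = √(2*((-81 - 65)/(-96 - 73)) - 29954) = √(2*(-146/(-169)) - 29954) = √(2*(-146*(-1/169)) - 29954) = √(2*(146/169) - 29954) = √(292/169 - 29954) = √(-5061934/169) = I*√5061934/13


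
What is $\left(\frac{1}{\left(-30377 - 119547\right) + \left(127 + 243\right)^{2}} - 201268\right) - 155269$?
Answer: $- \frac{4643537889}{13024} \approx -3.5654 \cdot 10^{5}$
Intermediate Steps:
$\left(\frac{1}{\left(-30377 - 119547\right) + \left(127 + 243\right)^{2}} - 201268\right) - 155269 = \left(\frac{1}{\left(-30377 - 119547\right) + 370^{2}} - 201268\right) - 155269 = \left(\frac{1}{-149924 + 136900} - 201268\right) - 155269 = \left(\frac{1}{-13024} - 201268\right) - 155269 = \left(- \frac{1}{13024} - 201268\right) - 155269 = - \frac{2621314433}{13024} - 155269 = - \frac{4643537889}{13024}$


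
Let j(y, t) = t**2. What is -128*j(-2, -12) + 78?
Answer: -18354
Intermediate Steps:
-128*j(-2, -12) + 78 = -128*(-12)**2 + 78 = -128*144 + 78 = -18432 + 78 = -18354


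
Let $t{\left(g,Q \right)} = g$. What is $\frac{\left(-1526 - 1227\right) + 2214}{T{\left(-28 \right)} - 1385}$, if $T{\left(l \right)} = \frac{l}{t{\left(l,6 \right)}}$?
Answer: $\frac{539}{1384} \approx 0.38945$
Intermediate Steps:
$T{\left(l \right)} = 1$ ($T{\left(l \right)} = \frac{l}{l} = 1$)
$\frac{\left(-1526 - 1227\right) + 2214}{T{\left(-28 \right)} - 1385} = \frac{\left(-1526 - 1227\right) + 2214}{1 - 1385} = \frac{-2753 + 2214}{-1384} = \left(-539\right) \left(- \frac{1}{1384}\right) = \frac{539}{1384}$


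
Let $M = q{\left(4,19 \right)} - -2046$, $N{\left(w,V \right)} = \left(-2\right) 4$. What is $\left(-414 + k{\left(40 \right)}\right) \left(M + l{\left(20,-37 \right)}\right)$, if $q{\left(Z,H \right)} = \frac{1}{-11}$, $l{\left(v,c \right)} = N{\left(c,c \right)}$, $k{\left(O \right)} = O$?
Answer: $-762178$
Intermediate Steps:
$N{\left(w,V \right)} = -8$
$l{\left(v,c \right)} = -8$
$q{\left(Z,H \right)} = - \frac{1}{11}$
$M = \frac{22505}{11}$ ($M = - \frac{1}{11} - -2046 = - \frac{1}{11} + 2046 = \frac{22505}{11} \approx 2045.9$)
$\left(-414 + k{\left(40 \right)}\right) \left(M + l{\left(20,-37 \right)}\right) = \left(-414 + 40\right) \left(\frac{22505}{11} - 8\right) = \left(-374\right) \frac{22417}{11} = -762178$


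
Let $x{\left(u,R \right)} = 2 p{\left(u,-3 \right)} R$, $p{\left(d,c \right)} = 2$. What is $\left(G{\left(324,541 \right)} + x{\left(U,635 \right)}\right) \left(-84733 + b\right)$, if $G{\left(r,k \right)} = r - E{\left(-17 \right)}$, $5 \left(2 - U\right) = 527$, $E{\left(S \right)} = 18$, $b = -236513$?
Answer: $-914266116$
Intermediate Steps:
$U = - \frac{517}{5}$ ($U = 2 - \frac{527}{5} = - \frac{517}{5} \approx -103.4$)
$x{\left(u,R \right)} = 4 R$ ($x{\left(u,R \right)} = 2 \cdot 2 R = 4 R$)
$G{\left(r,k \right)} = -18 + r$ ($G{\left(r,k \right)} = r - 18 = -18 + r$)
$\left(G{\left(324,541 \right)} + x{\left(U,635 \right)}\right) \left(-84733 + b\right) = \left(\left(-18 + 324\right) + 4 \cdot 635\right) \left(-84733 - 236513\right) = \left(306 + 2540\right) \left(-321246\right) = 2846 \left(-321246\right) = -914266116$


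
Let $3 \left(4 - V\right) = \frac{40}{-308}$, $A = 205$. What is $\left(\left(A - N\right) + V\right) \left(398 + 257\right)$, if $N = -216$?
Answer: $\frac{64311175}{231} \approx 2.784 \cdot 10^{5}$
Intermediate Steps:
$V = \frac{934}{231}$ ($V = 4 - \frac{40 \frac{1}{-308}}{3} = 4 - \frac{40 \left(- \frac{1}{308}\right)}{3} = 4 - - \frac{10}{231} = 4 + \frac{10}{231} = \frac{934}{231} \approx 4.0433$)
$\left(\left(A - N\right) + V\right) \left(398 + 257\right) = \left(\left(205 - -216\right) + \frac{934}{231}\right) \left(398 + 257\right) = \left(\left(205 + 216\right) + \frac{934}{231}\right) 655 = \left(421 + \frac{934}{231}\right) 655 = \frac{98185}{231} \cdot 655 = \frac{64311175}{231}$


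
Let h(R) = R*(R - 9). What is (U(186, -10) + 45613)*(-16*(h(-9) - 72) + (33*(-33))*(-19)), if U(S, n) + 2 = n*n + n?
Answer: 879789951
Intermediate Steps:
h(R) = R*(-9 + R)
U(S, n) = -2 + n + n**2 (U(S, n) = -2 + (n*n + n) = -2 + (n**2 + n) = -2 + (n + n**2) = -2 + n + n**2)
(U(186, -10) + 45613)*(-16*(h(-9) - 72) + (33*(-33))*(-19)) = ((-2 - 10 + (-10)**2) + 45613)*(-16*(-9*(-9 - 9) - 72) + (33*(-33))*(-19)) = ((-2 - 10 + 100) + 45613)*(-16*(-9*(-18) - 72) - 1089*(-19)) = (88 + 45613)*(-16*(162 - 72) + 20691) = 45701*(-16*90 + 20691) = 45701*(-1440 + 20691) = 45701*19251 = 879789951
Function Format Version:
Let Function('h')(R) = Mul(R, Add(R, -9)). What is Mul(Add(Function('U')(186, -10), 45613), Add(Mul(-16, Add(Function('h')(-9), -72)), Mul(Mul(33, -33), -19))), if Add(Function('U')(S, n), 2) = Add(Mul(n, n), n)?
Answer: 879789951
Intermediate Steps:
Function('h')(R) = Mul(R, Add(-9, R))
Function('U')(S, n) = Add(-2, n, Pow(n, 2)) (Function('U')(S, n) = Add(-2, Add(Mul(n, n), n)) = Add(-2, Add(Pow(n, 2), n)) = Add(-2, Add(n, Pow(n, 2))) = Add(-2, n, Pow(n, 2)))
Mul(Add(Function('U')(186, -10), 45613), Add(Mul(-16, Add(Function('h')(-9), -72)), Mul(Mul(33, -33), -19))) = Mul(Add(Add(-2, -10, Pow(-10, 2)), 45613), Add(Mul(-16, Add(Mul(-9, Add(-9, -9)), -72)), Mul(Mul(33, -33), -19))) = Mul(Add(Add(-2, -10, 100), 45613), Add(Mul(-16, Add(Mul(-9, -18), -72)), Mul(-1089, -19))) = Mul(Add(88, 45613), Add(Mul(-16, Add(162, -72)), 20691)) = Mul(45701, Add(Mul(-16, 90), 20691)) = Mul(45701, Add(-1440, 20691)) = Mul(45701, 19251) = 879789951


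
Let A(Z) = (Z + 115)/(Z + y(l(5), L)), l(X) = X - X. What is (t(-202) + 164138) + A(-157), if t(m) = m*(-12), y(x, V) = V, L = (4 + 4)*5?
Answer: 6495932/39 ≈ 1.6656e+5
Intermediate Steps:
l(X) = 0
L = 40 (L = 8*5 = 40)
A(Z) = (115 + Z)/(40 + Z) (A(Z) = (Z + 115)/(Z + 40) = (115 + Z)/(40 + Z))
t(m) = -12*m
(t(-202) + 164138) + A(-157) = (-12*(-202) + 164138) + (115 - 157)/(40 - 157) = (2424 + 164138) - 42/(-117) = 166562 - 1/117*(-42) = 166562 + 14/39 = 6495932/39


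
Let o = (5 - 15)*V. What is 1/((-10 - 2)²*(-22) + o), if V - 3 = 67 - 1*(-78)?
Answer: -1/4648 ≈ -0.00021515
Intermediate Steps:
V = 148 (V = 3 + (67 - 1*(-78)) = 3 + (67 + 78) = 3 + 145 = 148)
o = -1480 (o = (5 - 15)*148 = -10*148 = -1480)
1/((-10 - 2)²*(-22) + o) = 1/((-10 - 2)²*(-22) - 1480) = 1/((-12)²*(-22) - 1480) = 1/(144*(-22) - 1480) = 1/(-3168 - 1480) = 1/(-4648) = -1/4648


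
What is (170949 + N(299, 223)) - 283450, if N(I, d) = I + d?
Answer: -111979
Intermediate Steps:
(170949 + N(299, 223)) - 283450 = (170949 + (299 + 223)) - 283450 = (170949 + 522) - 283450 = 171471 - 283450 = -111979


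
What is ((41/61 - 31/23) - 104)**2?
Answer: 21567859600/1968409 ≈ 10957.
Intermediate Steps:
((41/61 - 31/23) - 104)**2 = (-948/1403 - 104)**2 = (-146860/1403)**2 = 21567859600/1968409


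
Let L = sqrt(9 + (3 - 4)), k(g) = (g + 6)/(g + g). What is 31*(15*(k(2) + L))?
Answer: 930 + 930*sqrt(2) ≈ 2245.2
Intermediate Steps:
k(g) = (6 + g)/(2*g) (k(g) = (6 + g)/((2*g)) = (6 + g)*(1/(2*g)) = (6 + g)/(2*g))
L = 2*sqrt(2) (L = sqrt(9 - 1) = sqrt(8) = 2*sqrt(2) ≈ 2.8284)
31*(15*(k(2) + L)) = 31*(15*((1/2)*(6 + 2)/2 + 2*sqrt(2))) = 31*(15*((1/2)*(1/2)*8 + 2*sqrt(2))) = 31*(15*(2 + 2*sqrt(2))) = 31*(30 + 30*sqrt(2)) = 930 + 930*sqrt(2)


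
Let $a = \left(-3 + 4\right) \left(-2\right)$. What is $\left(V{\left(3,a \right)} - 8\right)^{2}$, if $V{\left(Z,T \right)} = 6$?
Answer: $4$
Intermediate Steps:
$a = -2$ ($a = 1 \left(-2\right) = -2$)
$\left(V{\left(3,a \right)} - 8\right)^{2} = \left(6 - 8\right)^{2} = \left(-2\right)^{2} = 4$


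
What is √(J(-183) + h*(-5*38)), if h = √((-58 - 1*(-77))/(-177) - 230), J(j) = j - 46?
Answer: √(-7174341 - 437190*I*√42657)/177 ≈ 36.485 - 39.498*I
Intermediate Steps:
J(j) = -46 + j
h = 13*I*√42657/177 (h = √((-58 + 77)*(-1/177) - 230) = √(19*(-1/177) - 230) = √(-19/177 - 230) = √(-40729/177) = 13*I*√42657/177 ≈ 15.169*I)
√(J(-183) + h*(-5*38)) = √((-46 - 183) + (13*I*√42657/177)*(-5*38)) = √(-229 + (13*I*√42657/177)*(-190)) = √(-229 - 2470*I*√42657/177)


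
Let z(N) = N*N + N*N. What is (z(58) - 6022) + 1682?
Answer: 2388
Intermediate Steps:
z(N) = 2*N² (z(N) = N² + N² = 2*N²)
(z(58) - 6022) + 1682 = (2*58² - 6022) + 1682 = (2*3364 - 6022) + 1682 = (6728 - 6022) + 1682 = 706 + 1682 = 2388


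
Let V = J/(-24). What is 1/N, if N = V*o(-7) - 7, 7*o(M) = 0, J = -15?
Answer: -⅐ ≈ -0.14286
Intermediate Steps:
o(M) = 0 (o(M) = (⅐)*0 = 0)
V = 5/8 (V = -15/(-24) = -15*(-1/24) = 5/8 ≈ 0.62500)
N = -7 (N = (5/8)*0 - 7 = 0 - 7 = -7)
1/N = 1/(-7) = -⅐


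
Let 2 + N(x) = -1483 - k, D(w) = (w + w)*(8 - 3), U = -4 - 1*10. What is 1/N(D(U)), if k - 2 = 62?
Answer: -1/1549 ≈ -0.00064558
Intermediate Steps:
U = -14 (U = -4 - 10 = -14)
k = 64 (k = 2 + 62 = 64)
D(w) = 10*w (D(w) = (2*w)*5 = 10*w)
N(x) = -1549 (N(x) = -2 + (-1483 - 1*64) = -2 + (-1483 - 64) = -2 - 1547 = -1549)
1/N(D(U)) = 1/(-1549) = -1/1549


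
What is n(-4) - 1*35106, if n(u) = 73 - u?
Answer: -35029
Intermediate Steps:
n(-4) - 1*35106 = (73 - 1*(-4)) - 1*35106 = (73 + 4) - 35106 = 77 - 35106 = -35029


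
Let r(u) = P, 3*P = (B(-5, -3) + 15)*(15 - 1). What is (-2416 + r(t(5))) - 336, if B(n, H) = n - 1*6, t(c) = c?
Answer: -8200/3 ≈ -2733.3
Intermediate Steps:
B(n, H) = -6 + n (B(n, H) = n - 6 = -6 + n)
P = 56/3 (P = (((-6 - 5) + 15)*(15 - 1))/3 = ((-11 + 15)*14)/3 = (4*14)/3 = (⅓)*56 = 56/3 ≈ 18.667)
r(u) = 56/3
(-2416 + r(t(5))) - 336 = (-2416 + 56/3) - 336 = -7192/3 - 336 = -8200/3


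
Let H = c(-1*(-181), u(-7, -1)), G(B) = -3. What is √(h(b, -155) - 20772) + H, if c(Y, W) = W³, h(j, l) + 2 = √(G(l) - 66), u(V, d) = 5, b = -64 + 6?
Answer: 125 + √(-20774 + I*√69) ≈ 125.03 + 144.13*I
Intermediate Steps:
b = -58
h(j, l) = -2 + I*√69 (h(j, l) = -2 + √(-3 - 66) = -2 + √(-69) = -2 + I*√69)
H = 125 (H = 5³ = 125)
√(h(b, -155) - 20772) + H = √((-2 + I*√69) - 20772) + 125 = √(-20774 + I*√69) + 125 = 125 + √(-20774 + I*√69)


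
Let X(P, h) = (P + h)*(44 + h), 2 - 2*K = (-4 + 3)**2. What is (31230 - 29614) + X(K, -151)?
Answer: 35439/2 ≈ 17720.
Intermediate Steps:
K = 1/2 (K = 1 - (-4 + 3)**2/2 = 1 - 1/2*(-1)**2 = 1 - 1/2*1 = 1 - 1/2 = 1/2 ≈ 0.50000)
X(P, h) = (44 + h)*(P + h)
(31230 - 29614) + X(K, -151) = (31230 - 29614) + ((-151)**2 + 44*(1/2) + 44*(-151) + (1/2)*(-151)) = 1616 + (22801 + 22 - 6644 - 151/2) = 1616 + 32207/2 = 35439/2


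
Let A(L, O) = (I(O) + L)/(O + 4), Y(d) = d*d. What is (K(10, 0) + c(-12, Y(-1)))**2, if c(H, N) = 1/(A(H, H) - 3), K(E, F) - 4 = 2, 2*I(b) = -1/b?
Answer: 2377764/83521 ≈ 28.469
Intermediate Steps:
I(b) = -1/(2*b) (I(b) = (-1/b)/2 = -1/(2*b))
K(E, F) = 6 (K(E, F) = 4 + 2 = 6)
Y(d) = d**2
A(L, O) = (L - 1/(2*O))/(4 + O) (A(L, O) = (-1/(2*O) + L)/(O + 4) = (L - 1/(2*O))/(4 + O))
c(H, N) = 1/(-3 + (-1/2 + H**2)/(H*(4 + H))) (c(H, N) = 1/((-1/2 + H*H)/(H*(4 + H)) - 3) = 1/((-1/2 + H**2)/(H*(4 + H)) - 3) = 1/(-3 + (-1/2 + H**2)/(H*(4 + H))))
(K(10, 0) + c(-12, Y(-1)))**2 = (6 + 2*(-12)*(-4 - 1*(-12))/(1 + 4*(-12)**2 + 24*(-12)))**2 = (6 + 2*(-12)*(-4 + 12)/(1 + 4*144 - 288))**2 = (6 + 2*(-12)*8/(1 + 576 - 288))**2 = (6 + 2*(-12)*8/289)**2 = (6 + 2*(-12)*(1/289)*8)**2 = (6 - 192/289)**2 = (1542/289)**2 = 2377764/83521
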